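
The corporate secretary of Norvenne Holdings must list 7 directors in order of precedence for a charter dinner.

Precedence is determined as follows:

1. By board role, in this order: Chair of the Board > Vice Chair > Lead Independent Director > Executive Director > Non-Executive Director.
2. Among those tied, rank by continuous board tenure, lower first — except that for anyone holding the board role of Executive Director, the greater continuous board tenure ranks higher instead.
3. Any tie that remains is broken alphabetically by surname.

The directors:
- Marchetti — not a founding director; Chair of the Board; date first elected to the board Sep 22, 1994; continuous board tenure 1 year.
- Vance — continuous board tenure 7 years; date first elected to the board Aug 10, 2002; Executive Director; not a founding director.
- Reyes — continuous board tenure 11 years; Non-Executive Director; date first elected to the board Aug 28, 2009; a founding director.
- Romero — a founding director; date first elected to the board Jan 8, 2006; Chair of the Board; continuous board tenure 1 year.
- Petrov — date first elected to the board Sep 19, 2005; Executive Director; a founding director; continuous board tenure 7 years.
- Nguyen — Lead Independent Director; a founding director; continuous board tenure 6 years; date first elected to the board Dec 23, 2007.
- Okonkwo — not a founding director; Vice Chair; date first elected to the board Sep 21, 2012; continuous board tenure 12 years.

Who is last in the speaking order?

Reyes

By board role: Marchetti and Romero (Chair of the Board); then Okonkwo (Vice Chair); then Nguyen (Lead Independent Director); then Petrov and Vance (Executive Director); then Reyes (Non-Executive Director).
Marchetti and Romero both have continuous board tenure 1 year, so the next rule applies.
Among Marchetti and Romero, alphabetically by surname: Marchetti before Romero.
Petrov and Vance both have continuous board tenure 7 years, so the next rule applies.
Among Petrov and Vance, alphabetically by surname: Petrov before Vance.
Order: Marchetti, Romero, Okonkwo, Nguyen, Petrov, Vance, Reyes.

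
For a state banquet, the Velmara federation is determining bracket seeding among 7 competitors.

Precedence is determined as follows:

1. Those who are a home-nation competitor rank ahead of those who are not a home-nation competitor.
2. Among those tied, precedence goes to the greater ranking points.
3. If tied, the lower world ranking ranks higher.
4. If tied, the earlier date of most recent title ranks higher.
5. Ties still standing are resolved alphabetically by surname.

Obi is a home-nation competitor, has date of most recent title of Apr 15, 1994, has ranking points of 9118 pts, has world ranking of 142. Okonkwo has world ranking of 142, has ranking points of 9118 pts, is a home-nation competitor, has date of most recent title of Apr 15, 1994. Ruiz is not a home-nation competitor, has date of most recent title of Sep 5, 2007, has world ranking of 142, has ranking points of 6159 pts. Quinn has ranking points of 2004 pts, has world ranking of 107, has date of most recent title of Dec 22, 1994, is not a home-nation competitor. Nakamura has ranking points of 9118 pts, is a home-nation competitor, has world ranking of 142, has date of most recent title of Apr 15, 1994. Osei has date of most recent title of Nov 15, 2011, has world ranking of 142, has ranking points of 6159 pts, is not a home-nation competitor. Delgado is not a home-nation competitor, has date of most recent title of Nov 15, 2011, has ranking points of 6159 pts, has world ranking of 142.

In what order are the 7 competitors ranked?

Nakamura, Obi, Okonkwo, Ruiz, Delgado, Osei, Quinn

By the first rule: Nakamura, Obi and Okonkwo (each a home-nation competitor); then Ruiz, Delgado, Osei and Quinn (each not a home-nation competitor).
Nakamura, Obi and Okonkwo all have ranking points 9118 pts, so the next rule applies.
Nakamura, Obi and Okonkwo all have world ranking 142, so the next rule applies.
Nakamura, Obi and Okonkwo all have date of most recent title Apr 15, 1994, so the next rule applies.
Among Nakamura, Obi and Okonkwo, alphabetically by surname: Nakamura before Obi before Okonkwo.
Among Ruiz, Delgado, Osei and Quinn, by ranking points (higher first): Ruiz, Delgado and Osei (6159 pts) before Quinn (2004 pts).
Ruiz, Delgado and Osei all have world ranking 142, so the next rule applies.
Among Ruiz, Delgado and Osei, by date of most recent title (earlier first): Ruiz (Sep 5, 2007) before Delgado and Osei (Nov 15, 2011).
Among Delgado and Osei, alphabetically by surname: Delgado before Osei.
Full order: Nakamura, Obi, Okonkwo, Ruiz, Delgado, Osei, Quinn.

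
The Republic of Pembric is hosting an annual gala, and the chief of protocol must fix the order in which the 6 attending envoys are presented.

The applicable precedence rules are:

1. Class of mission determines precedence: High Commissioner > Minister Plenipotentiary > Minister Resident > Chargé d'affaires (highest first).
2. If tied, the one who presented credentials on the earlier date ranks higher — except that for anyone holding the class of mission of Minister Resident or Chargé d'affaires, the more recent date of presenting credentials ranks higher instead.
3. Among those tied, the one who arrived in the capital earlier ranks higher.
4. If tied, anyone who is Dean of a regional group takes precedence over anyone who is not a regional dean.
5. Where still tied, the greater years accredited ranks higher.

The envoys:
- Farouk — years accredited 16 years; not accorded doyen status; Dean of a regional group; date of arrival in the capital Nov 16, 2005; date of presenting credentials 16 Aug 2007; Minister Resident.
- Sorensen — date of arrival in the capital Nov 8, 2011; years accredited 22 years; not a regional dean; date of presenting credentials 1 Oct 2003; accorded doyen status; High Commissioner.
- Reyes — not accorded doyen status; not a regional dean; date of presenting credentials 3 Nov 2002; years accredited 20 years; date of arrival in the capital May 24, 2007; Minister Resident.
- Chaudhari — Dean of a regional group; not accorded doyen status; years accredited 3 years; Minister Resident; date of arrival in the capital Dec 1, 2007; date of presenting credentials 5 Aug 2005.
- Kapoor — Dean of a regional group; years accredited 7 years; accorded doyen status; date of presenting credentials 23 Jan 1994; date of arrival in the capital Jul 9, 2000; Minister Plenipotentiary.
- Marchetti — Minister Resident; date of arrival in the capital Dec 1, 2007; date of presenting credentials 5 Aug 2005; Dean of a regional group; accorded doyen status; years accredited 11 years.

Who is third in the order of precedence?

By class of mission: Sorensen (High Commissioner); then Kapoor (Minister Plenipotentiary); then Farouk, Marchetti, Chaudhari and Reyes (Minister Resident).
Among Farouk, Marchetti, Chaudhari and Reyes, by date of presenting credentials (later first) (reversed rule for this group): Farouk (16 Aug 2007) before Marchetti and Chaudhari (5 Aug 2005) before Reyes (3 Nov 2002).
Marchetti and Chaudhari both have date of arrival in the capital Dec 1, 2007, so the next rule applies.
Marchetti and Chaudhari are each Dean of a regional group, so the next rule applies.
Among Marchetti and Chaudhari, by years accredited (higher first): Marchetti (11 years) before Chaudhari (3 years).
Order: Sorensen, Kapoor, Farouk, Marchetti, Chaudhari, Reyes.

Farouk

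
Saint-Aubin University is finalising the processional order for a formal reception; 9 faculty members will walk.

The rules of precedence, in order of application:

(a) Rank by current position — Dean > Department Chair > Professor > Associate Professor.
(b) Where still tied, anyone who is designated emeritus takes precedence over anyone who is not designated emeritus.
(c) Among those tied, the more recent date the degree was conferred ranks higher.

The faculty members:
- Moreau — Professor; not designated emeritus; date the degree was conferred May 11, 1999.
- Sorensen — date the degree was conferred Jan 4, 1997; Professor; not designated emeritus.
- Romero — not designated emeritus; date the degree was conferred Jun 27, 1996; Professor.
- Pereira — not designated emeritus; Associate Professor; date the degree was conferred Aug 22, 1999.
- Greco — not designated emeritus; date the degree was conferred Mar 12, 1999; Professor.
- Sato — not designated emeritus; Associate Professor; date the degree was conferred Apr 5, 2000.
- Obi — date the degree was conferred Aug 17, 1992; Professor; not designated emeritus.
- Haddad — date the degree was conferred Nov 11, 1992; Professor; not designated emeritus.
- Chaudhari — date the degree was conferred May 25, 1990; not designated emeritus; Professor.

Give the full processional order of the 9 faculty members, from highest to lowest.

Moreau, Greco, Sorensen, Romero, Haddad, Obi, Chaudhari, Sato, Pereira

By current position: Moreau, Greco, Sorensen, Romero, Haddad, Obi and Chaudhari (Professor); then Sato and Pereira (Associate Professor).
Moreau, Greco, Sorensen, Romero, Haddad, Obi and Chaudhari are each not designated emeritus, so the next rule applies.
Among Moreau, Greco, Sorensen, Romero, Haddad, Obi and Chaudhari, by date the degree was conferred (later first): Moreau (May 11, 1999) before Greco (Mar 12, 1999) before Sorensen (Jan 4, 1997) before Romero (Jun 27, 1996) before Haddad (Nov 11, 1992) before Obi (Aug 17, 1992) before Chaudhari (May 25, 1990).
Sato and Pereira are each not designated emeritus, so the next rule applies.
Among Sato and Pereira, by date the degree was conferred (later first): Sato (Apr 5, 2000) before Pereira (Aug 22, 1999).
Full order: Moreau, Greco, Sorensen, Romero, Haddad, Obi, Chaudhari, Sato, Pereira.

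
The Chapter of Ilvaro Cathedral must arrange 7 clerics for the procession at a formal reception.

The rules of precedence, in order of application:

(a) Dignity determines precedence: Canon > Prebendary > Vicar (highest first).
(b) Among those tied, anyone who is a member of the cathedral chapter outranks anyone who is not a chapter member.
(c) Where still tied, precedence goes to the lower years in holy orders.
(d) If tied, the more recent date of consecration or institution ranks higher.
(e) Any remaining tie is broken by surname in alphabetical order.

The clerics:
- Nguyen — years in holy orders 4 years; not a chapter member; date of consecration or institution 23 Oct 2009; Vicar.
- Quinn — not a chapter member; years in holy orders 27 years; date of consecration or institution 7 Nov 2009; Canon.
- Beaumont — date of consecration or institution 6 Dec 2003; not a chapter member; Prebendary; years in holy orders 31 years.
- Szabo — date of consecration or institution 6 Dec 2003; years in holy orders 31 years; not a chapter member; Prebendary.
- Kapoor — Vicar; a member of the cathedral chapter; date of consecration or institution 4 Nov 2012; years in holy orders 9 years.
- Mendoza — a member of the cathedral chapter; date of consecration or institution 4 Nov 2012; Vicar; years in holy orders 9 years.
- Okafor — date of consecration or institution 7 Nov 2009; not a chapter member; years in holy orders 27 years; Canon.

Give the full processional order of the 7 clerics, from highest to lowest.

By dignity: Okafor and Quinn (Canon); then Beaumont and Szabo (Prebendary); then Kapoor, Mendoza and Nguyen (Vicar).
Okafor and Quinn are each not a chapter member, so the next rule applies.
Okafor and Quinn both have years in holy orders 27 years, so the next rule applies.
Okafor and Quinn both have date of consecration or institution 7 Nov 2009, so the next rule applies.
Among Okafor and Quinn, alphabetically by surname: Okafor before Quinn.
Beaumont and Szabo are each not a chapter member, so the next rule applies.
Beaumont and Szabo both have years in holy orders 31 years, so the next rule applies.
Beaumont and Szabo both have date of consecration or institution 6 Dec 2003, so the next rule applies.
Among Beaumont and Szabo, alphabetically by surname: Beaumont before Szabo.
Among Kapoor, Mendoza and Nguyen, a member of the cathedral chapter before not a chapter member: Kapoor and Mendoza (a member of the cathedral chapter) before Nguyen (not a chapter member).
Kapoor and Mendoza both have years in holy orders 9 years, so the next rule applies.
Kapoor and Mendoza both have date of consecration or institution 4 Nov 2012, so the next rule applies.
Among Kapoor and Mendoza, alphabetically by surname: Kapoor before Mendoza.
Full order: Okafor, Quinn, Beaumont, Szabo, Kapoor, Mendoza, Nguyen.

Okafor, Quinn, Beaumont, Szabo, Kapoor, Mendoza, Nguyen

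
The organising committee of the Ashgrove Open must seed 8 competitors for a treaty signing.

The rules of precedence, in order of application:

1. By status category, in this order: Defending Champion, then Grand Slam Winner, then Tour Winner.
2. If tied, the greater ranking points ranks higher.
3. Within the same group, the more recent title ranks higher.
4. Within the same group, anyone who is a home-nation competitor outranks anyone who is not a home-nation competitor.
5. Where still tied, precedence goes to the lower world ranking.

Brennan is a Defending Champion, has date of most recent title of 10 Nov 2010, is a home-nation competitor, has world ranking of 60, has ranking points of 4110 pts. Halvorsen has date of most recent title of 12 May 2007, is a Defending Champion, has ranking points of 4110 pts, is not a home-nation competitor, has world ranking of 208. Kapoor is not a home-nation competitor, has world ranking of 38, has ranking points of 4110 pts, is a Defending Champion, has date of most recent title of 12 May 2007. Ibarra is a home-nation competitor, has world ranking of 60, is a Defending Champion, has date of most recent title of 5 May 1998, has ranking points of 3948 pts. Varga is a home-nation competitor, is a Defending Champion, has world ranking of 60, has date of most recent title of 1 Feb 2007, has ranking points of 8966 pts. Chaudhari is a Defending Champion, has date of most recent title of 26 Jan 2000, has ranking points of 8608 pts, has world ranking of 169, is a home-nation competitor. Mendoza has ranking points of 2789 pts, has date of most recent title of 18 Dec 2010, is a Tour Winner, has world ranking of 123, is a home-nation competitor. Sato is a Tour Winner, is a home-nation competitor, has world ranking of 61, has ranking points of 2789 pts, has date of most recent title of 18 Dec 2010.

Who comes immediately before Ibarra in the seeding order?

By status category: Varga, Chaudhari, Brennan, Kapoor, Halvorsen and Ibarra (Defending Champion); then Sato and Mendoza (Tour Winner).
Among Varga, Chaudhari, Brennan, Kapoor, Halvorsen and Ibarra, by ranking points (higher first): Varga (8966 pts) before Chaudhari (8608 pts) before Brennan, Kapoor and Halvorsen (4110 pts) before Ibarra (3948 pts).
Among Brennan, Kapoor and Halvorsen, by date of most recent title (later first): Brennan (10 Nov 2010) before Kapoor and Halvorsen (12 May 2007).
Kapoor and Halvorsen are each not a home-nation competitor, so the next rule applies.
Among Kapoor and Halvorsen, by world ranking (lower first): Kapoor (38) before Halvorsen (208).
Sato and Mendoza both have ranking points 2789 pts, so the next rule applies.
Sato and Mendoza both have date of most recent title 18 Dec 2010, so the next rule applies.
Sato and Mendoza are each a home-nation competitor, so the next rule applies.
Among Sato and Mendoza, by world ranking (lower first): Sato (61) before Mendoza (123).
Order: Varga, Chaudhari, Brennan, Kapoor, Halvorsen, Ibarra, Sato, Mendoza.

Halvorsen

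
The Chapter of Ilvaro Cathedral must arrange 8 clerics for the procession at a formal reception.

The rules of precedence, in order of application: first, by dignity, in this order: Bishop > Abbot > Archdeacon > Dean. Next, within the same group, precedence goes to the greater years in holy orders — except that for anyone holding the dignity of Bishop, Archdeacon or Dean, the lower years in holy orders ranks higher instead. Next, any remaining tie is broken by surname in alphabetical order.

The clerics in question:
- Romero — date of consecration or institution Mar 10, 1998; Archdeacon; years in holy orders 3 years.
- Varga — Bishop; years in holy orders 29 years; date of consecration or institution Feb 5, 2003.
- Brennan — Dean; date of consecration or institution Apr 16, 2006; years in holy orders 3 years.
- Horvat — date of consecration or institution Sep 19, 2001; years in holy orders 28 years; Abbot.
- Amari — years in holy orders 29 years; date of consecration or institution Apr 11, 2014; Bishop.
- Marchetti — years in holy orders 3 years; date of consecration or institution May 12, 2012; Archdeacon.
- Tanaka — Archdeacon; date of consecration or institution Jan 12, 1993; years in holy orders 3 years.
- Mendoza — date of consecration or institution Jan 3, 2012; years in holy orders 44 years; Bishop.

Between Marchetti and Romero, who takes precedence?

Marchetti

By dignity: Amari, Varga and Mendoza (Bishop); then Horvat (Abbot); then Marchetti, Romero and Tanaka (Archdeacon); then Brennan (Dean).
Among Amari, Varga and Mendoza, by years in holy orders (lower first) (reversed rule for this group): Amari and Varga (29 years) before Mendoza (44 years).
Among Amari and Varga, alphabetically by surname: Amari before Varga.
Marchetti, Romero and Tanaka all have years in holy orders 3 years, so the next rule applies.
Among Marchetti, Romero and Tanaka, alphabetically by surname: Marchetti before Romero before Tanaka.
So Marchetti takes precedence.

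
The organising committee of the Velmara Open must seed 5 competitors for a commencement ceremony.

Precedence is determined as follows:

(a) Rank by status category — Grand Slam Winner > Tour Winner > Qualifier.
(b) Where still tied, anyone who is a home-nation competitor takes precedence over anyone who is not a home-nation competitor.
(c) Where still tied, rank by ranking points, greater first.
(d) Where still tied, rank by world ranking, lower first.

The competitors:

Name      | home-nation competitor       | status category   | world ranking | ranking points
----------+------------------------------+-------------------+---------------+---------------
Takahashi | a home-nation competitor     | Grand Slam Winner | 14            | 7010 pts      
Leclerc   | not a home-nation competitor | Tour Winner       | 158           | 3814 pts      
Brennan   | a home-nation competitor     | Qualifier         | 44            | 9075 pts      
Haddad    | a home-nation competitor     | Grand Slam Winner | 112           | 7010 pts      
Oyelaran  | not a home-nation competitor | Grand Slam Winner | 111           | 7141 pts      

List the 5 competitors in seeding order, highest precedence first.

Takahashi, Haddad, Oyelaran, Leclerc, Brennan

By status category: Takahashi, Haddad and Oyelaran (Grand Slam Winner); then Leclerc (Tour Winner); then Brennan (Qualifier).
Among Takahashi, Haddad and Oyelaran, a home-nation competitor before not a home-nation competitor: Takahashi and Haddad (a home-nation competitor) before Oyelaran (not a home-nation competitor).
Takahashi and Haddad both have ranking points 7010 pts, so the next rule applies.
Among Takahashi and Haddad, by world ranking (lower first): Takahashi (14) before Haddad (112).
Full order: Takahashi, Haddad, Oyelaran, Leclerc, Brennan.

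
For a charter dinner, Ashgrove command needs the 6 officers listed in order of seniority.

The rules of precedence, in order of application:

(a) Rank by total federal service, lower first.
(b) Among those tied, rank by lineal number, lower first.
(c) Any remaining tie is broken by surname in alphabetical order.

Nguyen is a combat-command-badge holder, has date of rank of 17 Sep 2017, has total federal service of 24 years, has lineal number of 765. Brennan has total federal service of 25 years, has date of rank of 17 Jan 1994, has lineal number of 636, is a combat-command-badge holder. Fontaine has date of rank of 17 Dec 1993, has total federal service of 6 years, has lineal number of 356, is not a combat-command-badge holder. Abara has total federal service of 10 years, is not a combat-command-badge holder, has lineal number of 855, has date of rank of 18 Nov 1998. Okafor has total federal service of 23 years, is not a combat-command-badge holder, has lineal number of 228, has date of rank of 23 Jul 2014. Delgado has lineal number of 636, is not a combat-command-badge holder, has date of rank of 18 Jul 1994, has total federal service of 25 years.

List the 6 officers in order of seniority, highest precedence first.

Fontaine, Abara, Okafor, Nguyen, Brennan, Delgado

By total federal service (lower first): Fontaine (6 years); then Abara (10 years); then Okafor (23 years); then Nguyen (24 years); then Brennan and Delgado (both 25 years).
Brennan and Delgado both have lineal number 636, so the next rule applies.
Among Brennan and Delgado, alphabetically by surname: Brennan before Delgado.
Full order: Fontaine, Abara, Okafor, Nguyen, Brennan, Delgado.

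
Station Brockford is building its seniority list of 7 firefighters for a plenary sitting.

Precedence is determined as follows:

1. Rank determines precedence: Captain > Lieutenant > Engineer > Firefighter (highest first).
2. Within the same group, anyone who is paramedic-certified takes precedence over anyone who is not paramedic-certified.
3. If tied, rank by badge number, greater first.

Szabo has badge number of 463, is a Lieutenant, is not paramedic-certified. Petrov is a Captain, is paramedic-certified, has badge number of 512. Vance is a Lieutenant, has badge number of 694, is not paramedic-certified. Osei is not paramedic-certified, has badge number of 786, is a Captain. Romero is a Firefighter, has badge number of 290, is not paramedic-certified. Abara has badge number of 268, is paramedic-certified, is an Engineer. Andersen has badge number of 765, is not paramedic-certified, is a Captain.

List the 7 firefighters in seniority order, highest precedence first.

Petrov, Osei, Andersen, Vance, Szabo, Abara, Romero

By rank: Petrov, Osei and Andersen (Captain); then Vance and Szabo (Lieutenant); then Abara (Engineer); then Romero (Firefighter).
Among Petrov, Osei and Andersen, paramedic-certified before not paramedic-certified: Petrov (paramedic-certified) before Osei and Andersen (not paramedic-certified).
Among Osei and Andersen, by badge number (higher first): Osei (786) before Andersen (765).
Vance and Szabo are each not paramedic-certified, so the next rule applies.
Among Vance and Szabo, by badge number (higher first): Vance (694) before Szabo (463).
Full order: Petrov, Osei, Andersen, Vance, Szabo, Abara, Romero.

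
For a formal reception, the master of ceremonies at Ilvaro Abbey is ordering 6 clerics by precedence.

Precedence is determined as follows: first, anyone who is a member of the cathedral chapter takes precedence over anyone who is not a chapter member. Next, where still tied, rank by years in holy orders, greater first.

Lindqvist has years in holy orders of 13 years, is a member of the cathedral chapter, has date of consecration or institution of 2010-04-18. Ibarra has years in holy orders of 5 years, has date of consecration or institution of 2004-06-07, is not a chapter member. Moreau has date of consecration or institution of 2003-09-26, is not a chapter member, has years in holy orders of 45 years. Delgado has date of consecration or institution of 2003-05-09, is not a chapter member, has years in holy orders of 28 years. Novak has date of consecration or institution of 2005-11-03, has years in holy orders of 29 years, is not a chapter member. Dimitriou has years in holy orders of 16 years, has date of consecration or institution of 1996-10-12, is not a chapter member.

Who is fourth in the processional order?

Delgado

By the first rule: Lindqvist (a member of the cathedral chapter); then Moreau, Novak, Delgado, Dimitriou and Ibarra (each not a chapter member).
Among Moreau, Novak, Delgado, Dimitriou and Ibarra, by years in holy orders (higher first): Moreau (45 years) before Novak (29 years) before Delgado (28 years) before Dimitriou (16 years) before Ibarra (5 years).
Order: Lindqvist, Moreau, Novak, Delgado, Dimitriou, Ibarra.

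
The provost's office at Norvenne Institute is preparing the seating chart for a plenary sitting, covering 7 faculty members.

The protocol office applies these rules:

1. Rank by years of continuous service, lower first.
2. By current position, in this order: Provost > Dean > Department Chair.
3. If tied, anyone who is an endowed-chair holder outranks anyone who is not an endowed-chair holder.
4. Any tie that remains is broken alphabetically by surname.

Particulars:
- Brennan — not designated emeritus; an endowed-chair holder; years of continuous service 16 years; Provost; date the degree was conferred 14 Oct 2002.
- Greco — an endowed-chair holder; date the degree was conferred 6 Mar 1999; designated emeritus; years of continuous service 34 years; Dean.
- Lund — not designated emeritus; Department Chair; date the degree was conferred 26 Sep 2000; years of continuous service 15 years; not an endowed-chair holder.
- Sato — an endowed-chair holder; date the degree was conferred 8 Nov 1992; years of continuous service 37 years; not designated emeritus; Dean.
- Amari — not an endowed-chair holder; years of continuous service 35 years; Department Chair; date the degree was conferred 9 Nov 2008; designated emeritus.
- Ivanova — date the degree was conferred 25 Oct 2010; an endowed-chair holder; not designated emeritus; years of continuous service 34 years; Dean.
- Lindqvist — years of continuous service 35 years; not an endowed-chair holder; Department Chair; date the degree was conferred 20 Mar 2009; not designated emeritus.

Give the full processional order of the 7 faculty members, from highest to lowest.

By years of continuous service (lower first): Lund (15 years); then Brennan (16 years); then Greco and Ivanova (both 34 years); then Amari and Lindqvist (both 35 years); then Sato (37 years).
Greco and Ivanova are each Dean, so the next rule applies.
Greco and Ivanova are each an endowed-chair holder, so the next rule applies.
Among Greco and Ivanova, alphabetically by surname: Greco before Ivanova.
Amari and Lindqvist are each Department Chair, so the next rule applies.
Amari and Lindqvist are each not an endowed-chair holder, so the next rule applies.
Among Amari and Lindqvist, alphabetically by surname: Amari before Lindqvist.
Full order: Lund, Brennan, Greco, Ivanova, Amari, Lindqvist, Sato.

Lund, Brennan, Greco, Ivanova, Amari, Lindqvist, Sato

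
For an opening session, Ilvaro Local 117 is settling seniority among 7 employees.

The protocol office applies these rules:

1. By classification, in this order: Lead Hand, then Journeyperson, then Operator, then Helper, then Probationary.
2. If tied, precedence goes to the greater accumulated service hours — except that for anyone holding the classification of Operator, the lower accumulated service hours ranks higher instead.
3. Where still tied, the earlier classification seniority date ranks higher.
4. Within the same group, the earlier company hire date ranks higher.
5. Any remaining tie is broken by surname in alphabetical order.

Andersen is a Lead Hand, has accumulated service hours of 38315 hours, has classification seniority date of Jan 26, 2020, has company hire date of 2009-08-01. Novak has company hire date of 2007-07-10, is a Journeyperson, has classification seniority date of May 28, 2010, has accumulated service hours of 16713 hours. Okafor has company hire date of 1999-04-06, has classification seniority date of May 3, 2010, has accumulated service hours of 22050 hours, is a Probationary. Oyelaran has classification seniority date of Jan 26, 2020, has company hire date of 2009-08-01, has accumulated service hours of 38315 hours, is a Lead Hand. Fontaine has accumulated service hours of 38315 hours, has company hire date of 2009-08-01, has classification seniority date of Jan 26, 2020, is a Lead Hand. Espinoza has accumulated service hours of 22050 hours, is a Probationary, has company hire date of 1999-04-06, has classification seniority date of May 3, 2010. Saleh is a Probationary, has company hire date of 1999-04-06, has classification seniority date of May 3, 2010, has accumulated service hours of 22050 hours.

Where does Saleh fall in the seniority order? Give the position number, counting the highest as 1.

7

By classification: Andersen, Fontaine and Oyelaran (Lead Hand); then Novak (Journeyperson); then Espinoza, Okafor and Saleh (Probationary).
Andersen, Fontaine and Oyelaran all have accumulated service hours 38315 hours, so the next rule applies.
Andersen, Fontaine and Oyelaran all have classification seniority date Jan 26, 2020, so the next rule applies.
Andersen, Fontaine and Oyelaran all have company hire date 2009-08-01, so the next rule applies.
Among Andersen, Fontaine and Oyelaran, alphabetically by surname: Andersen before Fontaine before Oyelaran.
Espinoza, Okafor and Saleh all have accumulated service hours 22050 hours, so the next rule applies.
Espinoza, Okafor and Saleh all have classification seniority date May 3, 2010, so the next rule applies.
Espinoza, Okafor and Saleh all have company hire date 1999-04-06, so the next rule applies.
Among Espinoza, Okafor and Saleh, alphabetically by surname: Espinoza before Okafor before Saleh.
Order: Andersen, Fontaine, Oyelaran, Novak, Espinoza, Okafor, Saleh. So position 7.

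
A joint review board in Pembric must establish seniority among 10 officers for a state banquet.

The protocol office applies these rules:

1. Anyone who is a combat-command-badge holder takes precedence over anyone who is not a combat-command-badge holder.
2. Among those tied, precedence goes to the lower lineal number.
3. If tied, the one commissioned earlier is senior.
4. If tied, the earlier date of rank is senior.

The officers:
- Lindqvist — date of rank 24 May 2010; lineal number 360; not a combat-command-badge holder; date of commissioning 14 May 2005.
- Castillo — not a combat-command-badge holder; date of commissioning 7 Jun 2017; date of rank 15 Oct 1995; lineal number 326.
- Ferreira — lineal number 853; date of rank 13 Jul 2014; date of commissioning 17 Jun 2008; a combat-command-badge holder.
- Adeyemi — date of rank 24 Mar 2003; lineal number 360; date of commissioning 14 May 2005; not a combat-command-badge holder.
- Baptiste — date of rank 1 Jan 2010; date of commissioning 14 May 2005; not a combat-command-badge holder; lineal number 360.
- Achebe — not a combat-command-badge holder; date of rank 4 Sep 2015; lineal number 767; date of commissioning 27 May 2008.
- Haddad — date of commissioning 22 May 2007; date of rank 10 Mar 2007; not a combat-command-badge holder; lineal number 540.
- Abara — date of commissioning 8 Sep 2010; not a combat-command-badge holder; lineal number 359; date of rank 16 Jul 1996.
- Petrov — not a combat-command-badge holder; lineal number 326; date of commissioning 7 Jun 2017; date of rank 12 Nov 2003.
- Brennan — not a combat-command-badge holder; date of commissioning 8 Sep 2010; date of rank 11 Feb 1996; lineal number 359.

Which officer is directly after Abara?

Adeyemi

By the first rule: Ferreira (a combat-command-badge holder); then Castillo, Petrov, Brennan, Abara, Adeyemi, Baptiste, Lindqvist, Haddad and Achebe (each not a combat-command-badge holder).
Among Castillo, Petrov, Brennan, Abara, Adeyemi, Baptiste, Lindqvist, Haddad and Achebe, by lineal number (lower first): Castillo and Petrov (326) before Brennan and Abara (359) before Adeyemi, Baptiste and Lindqvist (360) before Haddad (540) before Achebe (767).
Castillo and Petrov both have date of commissioning 7 Jun 2017, so the next rule applies.
Among Castillo and Petrov, by date of rank (earlier first): Castillo (15 Oct 1995) before Petrov (12 Nov 2003).
Brennan and Abara both have date of commissioning 8 Sep 2010, so the next rule applies.
Among Brennan and Abara, by date of rank (earlier first): Brennan (11 Feb 1996) before Abara (16 Jul 1996).
Adeyemi, Baptiste and Lindqvist all have date of commissioning 14 May 2005, so the next rule applies.
Among Adeyemi, Baptiste and Lindqvist, by date of rank (earlier first): Adeyemi (24 Mar 2003) before Baptiste (1 Jan 2010) before Lindqvist (24 May 2010).
Order: Ferreira, Castillo, Petrov, Brennan, Abara, Adeyemi, Baptiste, Lindqvist, Haddad, Achebe.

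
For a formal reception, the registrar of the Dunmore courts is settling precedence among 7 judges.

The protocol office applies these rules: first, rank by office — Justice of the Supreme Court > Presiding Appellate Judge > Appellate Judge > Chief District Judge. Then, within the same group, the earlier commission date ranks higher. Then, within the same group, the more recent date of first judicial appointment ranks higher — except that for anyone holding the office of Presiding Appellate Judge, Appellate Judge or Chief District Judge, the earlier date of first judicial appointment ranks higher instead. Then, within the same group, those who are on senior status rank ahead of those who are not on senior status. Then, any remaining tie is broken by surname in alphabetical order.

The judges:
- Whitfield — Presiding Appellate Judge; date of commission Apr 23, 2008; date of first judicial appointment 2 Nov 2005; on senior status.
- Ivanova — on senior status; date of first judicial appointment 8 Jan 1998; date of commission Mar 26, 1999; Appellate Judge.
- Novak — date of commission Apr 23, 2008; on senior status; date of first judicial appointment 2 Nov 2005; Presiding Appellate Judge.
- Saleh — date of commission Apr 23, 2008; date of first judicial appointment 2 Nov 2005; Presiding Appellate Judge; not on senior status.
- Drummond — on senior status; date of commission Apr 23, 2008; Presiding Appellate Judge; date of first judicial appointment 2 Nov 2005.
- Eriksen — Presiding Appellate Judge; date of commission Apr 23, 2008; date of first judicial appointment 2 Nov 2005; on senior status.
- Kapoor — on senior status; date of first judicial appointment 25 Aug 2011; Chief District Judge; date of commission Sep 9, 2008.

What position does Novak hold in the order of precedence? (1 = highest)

3

By office: Drummond, Eriksen, Novak, Whitfield and Saleh (Presiding Appellate Judge); then Ivanova (Appellate Judge); then Kapoor (Chief District Judge).
Drummond, Eriksen, Novak, Whitfield and Saleh all have date of commission Apr 23, 2008, so the next rule applies.
Drummond, Eriksen, Novak, Whitfield and Saleh all have date of first judicial appointment 2 Nov 2005, so the next rule applies.
Among Drummond, Eriksen, Novak, Whitfield and Saleh, on senior status before not on senior status: Drummond, Eriksen, Novak and Whitfield (on senior status) before Saleh (not on senior status).
Among Drummond, Eriksen, Novak and Whitfield, alphabetically by surname: Drummond before Eriksen before Novak before Whitfield.
Order: Drummond, Eriksen, Novak, Whitfield, Saleh, Ivanova, Kapoor. So position 3.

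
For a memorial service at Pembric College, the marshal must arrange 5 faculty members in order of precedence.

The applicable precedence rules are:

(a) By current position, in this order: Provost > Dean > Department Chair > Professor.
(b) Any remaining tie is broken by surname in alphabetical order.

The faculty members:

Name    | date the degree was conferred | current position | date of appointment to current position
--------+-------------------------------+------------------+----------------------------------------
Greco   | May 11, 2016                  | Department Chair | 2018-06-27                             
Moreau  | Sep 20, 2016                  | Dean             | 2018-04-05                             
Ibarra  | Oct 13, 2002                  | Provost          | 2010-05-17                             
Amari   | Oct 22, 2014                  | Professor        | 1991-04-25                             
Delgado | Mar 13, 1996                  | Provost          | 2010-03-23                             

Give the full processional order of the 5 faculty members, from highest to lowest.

Delgado, Ibarra, Moreau, Greco, Amari

By current position: Delgado and Ibarra (Provost); then Moreau (Dean); then Greco (Department Chair); then Amari (Professor).
Among Delgado and Ibarra, alphabetically by surname: Delgado before Ibarra.
Full order: Delgado, Ibarra, Moreau, Greco, Amari.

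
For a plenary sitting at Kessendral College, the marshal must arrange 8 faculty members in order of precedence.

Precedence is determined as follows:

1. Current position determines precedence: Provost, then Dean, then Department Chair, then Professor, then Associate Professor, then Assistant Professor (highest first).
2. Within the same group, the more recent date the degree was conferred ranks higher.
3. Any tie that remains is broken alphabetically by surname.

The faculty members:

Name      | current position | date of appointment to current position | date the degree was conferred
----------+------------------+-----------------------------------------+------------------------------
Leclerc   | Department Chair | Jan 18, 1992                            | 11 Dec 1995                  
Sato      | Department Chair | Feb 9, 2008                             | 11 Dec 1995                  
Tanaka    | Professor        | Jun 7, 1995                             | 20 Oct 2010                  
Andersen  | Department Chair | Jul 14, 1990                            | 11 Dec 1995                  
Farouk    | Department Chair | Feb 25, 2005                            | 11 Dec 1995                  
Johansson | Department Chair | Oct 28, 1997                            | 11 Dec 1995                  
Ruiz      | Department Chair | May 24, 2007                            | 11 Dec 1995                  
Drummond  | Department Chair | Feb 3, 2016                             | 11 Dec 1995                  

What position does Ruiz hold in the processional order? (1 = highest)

By current position: Andersen, Drummond, Farouk, Johansson, Leclerc, Ruiz and Sato (Department Chair); then Tanaka (Professor).
Andersen, Drummond, Farouk, Johansson, Leclerc, Ruiz and Sato all have date the degree was conferred 11 Dec 1995, so the next rule applies.
Among Andersen, Drummond, Farouk, Johansson, Leclerc, Ruiz and Sato, alphabetically by surname: Andersen before Drummond before Farouk before Johansson before Leclerc before Ruiz before Sato.
Order: Andersen, Drummond, Farouk, Johansson, Leclerc, Ruiz, Sato, Tanaka. So position 6.

6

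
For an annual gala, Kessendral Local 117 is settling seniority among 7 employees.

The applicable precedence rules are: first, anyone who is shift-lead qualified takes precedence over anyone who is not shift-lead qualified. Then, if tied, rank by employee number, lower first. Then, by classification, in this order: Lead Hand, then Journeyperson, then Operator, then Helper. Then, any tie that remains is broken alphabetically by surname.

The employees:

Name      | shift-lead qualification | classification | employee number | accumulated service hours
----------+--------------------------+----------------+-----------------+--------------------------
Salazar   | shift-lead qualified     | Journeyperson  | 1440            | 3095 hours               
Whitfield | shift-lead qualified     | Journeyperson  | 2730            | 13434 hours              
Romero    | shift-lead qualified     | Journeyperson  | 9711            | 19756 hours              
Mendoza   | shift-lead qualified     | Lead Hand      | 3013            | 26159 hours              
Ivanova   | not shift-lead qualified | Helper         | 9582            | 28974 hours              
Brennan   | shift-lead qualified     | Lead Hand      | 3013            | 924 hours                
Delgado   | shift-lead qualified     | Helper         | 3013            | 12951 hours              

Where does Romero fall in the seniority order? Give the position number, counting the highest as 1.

6

By the first rule: Salazar, Whitfield, Brennan, Mendoza, Delgado and Romero (each shift-lead qualified); then Ivanova (not shift-lead qualified).
Among Salazar, Whitfield, Brennan, Mendoza, Delgado and Romero, by employee number (lower first): Salazar (1440) before Whitfield (2730) before Brennan, Mendoza and Delgado (3013) before Romero (9711).
Among Brennan, Mendoza and Delgado, by classification: Brennan and Mendoza (Lead Hand) before Delgado (Helper).
Among Brennan and Mendoza, alphabetically by surname: Brennan before Mendoza.
Order: Salazar, Whitfield, Brennan, Mendoza, Delgado, Romero, Ivanova. So position 6.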